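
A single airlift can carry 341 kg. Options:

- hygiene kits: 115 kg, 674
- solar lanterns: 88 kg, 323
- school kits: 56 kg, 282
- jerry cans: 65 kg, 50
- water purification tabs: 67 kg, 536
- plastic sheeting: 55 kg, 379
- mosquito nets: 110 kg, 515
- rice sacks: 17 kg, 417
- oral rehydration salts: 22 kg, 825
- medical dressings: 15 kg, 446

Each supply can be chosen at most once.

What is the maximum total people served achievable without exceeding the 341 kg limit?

3277

Ranking by ratio (people served/kg): oral rehydration salts 37.50, medical dressings 29.73, rice sacks 24.53, water purification tabs 8.00.
Hygiene kits + water purification tabs + plastic sheeting + rice sacks + oral rehydration salts + medical dressings uses 291 of the 341 kg and totals 3277.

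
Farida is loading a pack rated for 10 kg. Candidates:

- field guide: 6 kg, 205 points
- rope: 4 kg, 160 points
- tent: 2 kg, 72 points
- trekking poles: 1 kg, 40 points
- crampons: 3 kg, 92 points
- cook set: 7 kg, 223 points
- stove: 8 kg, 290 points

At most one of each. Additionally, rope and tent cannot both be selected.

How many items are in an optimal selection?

The maximum utility within 10 kg is 365.
For example field guide + rope achieves it, using 10 kg.
All optima have 2 items.

2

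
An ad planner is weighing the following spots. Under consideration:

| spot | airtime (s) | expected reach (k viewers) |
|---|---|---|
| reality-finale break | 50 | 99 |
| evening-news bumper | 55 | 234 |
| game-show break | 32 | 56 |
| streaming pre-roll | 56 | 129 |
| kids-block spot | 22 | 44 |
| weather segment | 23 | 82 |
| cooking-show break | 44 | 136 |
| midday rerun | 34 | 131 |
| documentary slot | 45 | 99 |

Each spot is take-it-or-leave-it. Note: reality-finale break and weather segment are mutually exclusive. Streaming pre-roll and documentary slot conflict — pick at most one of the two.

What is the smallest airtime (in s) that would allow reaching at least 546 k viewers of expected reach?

Look for the lowest-airtime combination reaching 546.
evening-news bumper + weather segment + cooking-show break + midday rerun: 583 expected reach at 156 s.
No combination under 156 s hits 546.

156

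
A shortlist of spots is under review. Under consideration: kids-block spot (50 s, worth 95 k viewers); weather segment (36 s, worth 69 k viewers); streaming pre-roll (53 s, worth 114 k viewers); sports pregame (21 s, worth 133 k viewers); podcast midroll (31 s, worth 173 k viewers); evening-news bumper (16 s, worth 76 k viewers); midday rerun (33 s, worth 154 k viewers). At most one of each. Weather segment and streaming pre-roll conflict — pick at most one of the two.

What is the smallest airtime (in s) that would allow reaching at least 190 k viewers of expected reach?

37

Look for the lowest-airtime combination reaching 190.
sports pregame + evening-news bumper reaches 209 using 37 s.
Below 37 s the best achievable stays under 190.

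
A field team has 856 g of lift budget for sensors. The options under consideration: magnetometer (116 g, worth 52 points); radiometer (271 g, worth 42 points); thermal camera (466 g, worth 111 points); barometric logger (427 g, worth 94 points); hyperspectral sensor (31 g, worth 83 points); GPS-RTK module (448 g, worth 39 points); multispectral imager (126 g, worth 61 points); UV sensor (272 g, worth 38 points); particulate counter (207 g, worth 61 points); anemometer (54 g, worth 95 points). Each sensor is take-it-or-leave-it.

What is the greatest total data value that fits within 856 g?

402

The ratio heuristic lands on magnetometer + radiometer + hyperspectral sensor + multispectral imager + particulate counter + anemometer (394) but leaves 51 g idle.
The 478 g tied up in radiometer and particulate counter is better spent on thermal camera — total rises to 402 (793 g).
Next best is magnetometer + radiometer + hyperspectral sensor + multispectral imager + particulate counter + anemometer at 394 (805 g) — short by 8.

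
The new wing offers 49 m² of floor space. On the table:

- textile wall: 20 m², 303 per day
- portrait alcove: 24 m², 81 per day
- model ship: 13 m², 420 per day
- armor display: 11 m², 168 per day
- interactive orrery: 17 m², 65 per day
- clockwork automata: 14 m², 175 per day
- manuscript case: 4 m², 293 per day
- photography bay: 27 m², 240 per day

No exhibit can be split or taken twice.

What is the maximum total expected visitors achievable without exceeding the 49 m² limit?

1184

Density check — manuscript case 73.25, model ship 32.31, armor display 15.27, textile wall 15.15 are the best per m².
The ratio ordering already packs tightly: textile wall + model ship + armor display + manuscript case, 48 m², 1184.
Runner-up model ship + armor display + clockwork automata + manuscript case tops out at 1056.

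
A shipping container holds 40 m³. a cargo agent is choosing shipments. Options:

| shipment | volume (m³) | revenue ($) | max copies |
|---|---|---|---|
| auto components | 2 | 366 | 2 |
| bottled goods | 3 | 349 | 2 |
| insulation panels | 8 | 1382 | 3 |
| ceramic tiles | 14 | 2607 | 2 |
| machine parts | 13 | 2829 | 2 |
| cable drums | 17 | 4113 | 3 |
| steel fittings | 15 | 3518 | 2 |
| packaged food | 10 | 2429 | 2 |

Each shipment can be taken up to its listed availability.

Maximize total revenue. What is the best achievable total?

9465

Density check — packaged food 242.90, cable drums 241.94, steel fittings 234.53, machine parts 217.62 are the best per m³.
The ratio heuristic lands on auto components + cable drums + 2×packaged food (9337) but leaves 1 m³ idle.
The 29 m³ tied up in auto components and cable drums and packaged food is better spent on 2×steel fittings — total rises to 9465 (40 m³).
Every other selection either busts 40 m³ or exceeds an availability limit or fails to beat 9465.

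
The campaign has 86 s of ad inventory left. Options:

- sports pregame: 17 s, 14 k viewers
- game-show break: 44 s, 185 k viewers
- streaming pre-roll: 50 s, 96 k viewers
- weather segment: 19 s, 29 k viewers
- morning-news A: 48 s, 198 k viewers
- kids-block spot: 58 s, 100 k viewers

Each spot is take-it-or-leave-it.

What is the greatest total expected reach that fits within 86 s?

Ranking by ratio (expected reach/s): game-show break 4.20, morning-news A 4.12, streaming pre-roll 1.92, kids-block spot 1.72.
A density-first pass picks sports pregame + game-show break + weather segment — 228 at 80 s.
Dropping game-show break frees 44 s; slotting in morning-news A (48 s) lifts the total to 241 at 84 s.
No other feasible combination exceeds 241.

241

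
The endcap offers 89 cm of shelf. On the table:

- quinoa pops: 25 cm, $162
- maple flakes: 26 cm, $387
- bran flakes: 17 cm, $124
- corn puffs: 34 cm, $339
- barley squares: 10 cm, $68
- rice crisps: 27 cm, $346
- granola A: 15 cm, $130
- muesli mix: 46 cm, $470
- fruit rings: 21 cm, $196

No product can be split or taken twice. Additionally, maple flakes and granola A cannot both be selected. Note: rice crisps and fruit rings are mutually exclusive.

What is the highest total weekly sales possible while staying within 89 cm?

Best packing: maple flakes + corn puffs + rice crisps — 87 cm, 1072 total.
An exhaustive check of the 512 subsets confirms 1072.

1072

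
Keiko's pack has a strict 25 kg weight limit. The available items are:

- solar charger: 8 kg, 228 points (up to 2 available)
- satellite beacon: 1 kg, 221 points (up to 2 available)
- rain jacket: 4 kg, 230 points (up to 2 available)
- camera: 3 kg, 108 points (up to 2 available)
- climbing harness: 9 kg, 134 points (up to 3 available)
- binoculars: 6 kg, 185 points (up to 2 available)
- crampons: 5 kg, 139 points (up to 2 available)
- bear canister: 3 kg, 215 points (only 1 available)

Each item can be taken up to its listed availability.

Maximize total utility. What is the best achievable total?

Best packing: 2×satellite beacon + 2×rain jacket + 2×camera + binoculars + bear canister — 25 kg, 1518 total.
Nothing else within 25 kg beats 1518.

1518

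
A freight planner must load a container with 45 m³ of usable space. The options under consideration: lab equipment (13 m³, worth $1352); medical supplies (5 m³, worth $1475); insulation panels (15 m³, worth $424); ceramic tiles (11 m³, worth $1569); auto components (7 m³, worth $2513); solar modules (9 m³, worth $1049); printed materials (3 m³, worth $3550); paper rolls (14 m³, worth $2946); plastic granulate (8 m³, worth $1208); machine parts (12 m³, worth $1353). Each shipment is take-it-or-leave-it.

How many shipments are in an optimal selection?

Optimal total is 12053.
For example medical supplies + ceramic tiles + auto components + printed materials + paper rolls achieves it, using 40 m³.
Any selection reaching 12053 contains exactly 5 shipments.

5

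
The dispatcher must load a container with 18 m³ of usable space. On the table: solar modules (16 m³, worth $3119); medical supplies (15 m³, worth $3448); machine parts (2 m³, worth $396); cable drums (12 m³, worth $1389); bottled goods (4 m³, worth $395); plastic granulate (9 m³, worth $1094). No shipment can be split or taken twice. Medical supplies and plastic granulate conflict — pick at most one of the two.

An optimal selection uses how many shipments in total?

Best achievable revenue is 3844.
One optimal bundle: medical supplies + machine parts (17 m³).
Any selection reaching 3844 contains exactly 2 shipments.

2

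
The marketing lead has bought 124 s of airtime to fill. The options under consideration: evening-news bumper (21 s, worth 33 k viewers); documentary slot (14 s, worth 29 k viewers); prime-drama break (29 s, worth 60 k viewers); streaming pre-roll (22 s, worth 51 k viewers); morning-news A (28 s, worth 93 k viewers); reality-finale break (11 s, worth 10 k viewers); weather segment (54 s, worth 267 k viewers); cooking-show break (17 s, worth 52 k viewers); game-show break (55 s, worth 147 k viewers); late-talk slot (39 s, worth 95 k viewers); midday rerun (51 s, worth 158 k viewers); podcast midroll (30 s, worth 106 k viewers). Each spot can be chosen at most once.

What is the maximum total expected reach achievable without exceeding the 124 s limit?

Density check — weather segment 4.94, podcast midroll 3.53, morning-news A 3.32, midday rerun 3.10 are the best per s.
The ratio heuristic lands on morning-news A + reality-finale break + weather segment + podcast midroll (476) but leaves 1 s idle.
Reworking the packing: weather segment + cooking-show break + midday rerun uses 122 s and improves the total to 477.

477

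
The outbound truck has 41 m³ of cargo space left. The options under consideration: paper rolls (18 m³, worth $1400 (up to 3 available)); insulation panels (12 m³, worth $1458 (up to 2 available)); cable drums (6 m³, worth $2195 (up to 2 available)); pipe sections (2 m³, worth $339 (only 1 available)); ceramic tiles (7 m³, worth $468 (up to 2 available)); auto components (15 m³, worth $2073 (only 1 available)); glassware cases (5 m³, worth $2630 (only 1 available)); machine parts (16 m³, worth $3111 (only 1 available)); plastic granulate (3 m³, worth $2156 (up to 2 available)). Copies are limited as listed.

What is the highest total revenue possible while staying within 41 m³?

14782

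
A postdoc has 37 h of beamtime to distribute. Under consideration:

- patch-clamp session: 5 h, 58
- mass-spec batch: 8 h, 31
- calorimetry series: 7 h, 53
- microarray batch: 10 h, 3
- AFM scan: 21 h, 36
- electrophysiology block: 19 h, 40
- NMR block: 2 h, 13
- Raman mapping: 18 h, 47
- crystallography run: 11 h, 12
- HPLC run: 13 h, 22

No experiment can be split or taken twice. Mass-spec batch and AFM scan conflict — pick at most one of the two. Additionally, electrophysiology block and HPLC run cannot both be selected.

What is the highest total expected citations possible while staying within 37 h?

The ratio ordering already packs tightly: patch-clamp session + mass-spec batch + calorimetry series + NMR block + HPLC run, 35 h, 177.
Runner-up patch-clamp session + calorimetry series + NMR block + Raman mapping tops out at 171.

177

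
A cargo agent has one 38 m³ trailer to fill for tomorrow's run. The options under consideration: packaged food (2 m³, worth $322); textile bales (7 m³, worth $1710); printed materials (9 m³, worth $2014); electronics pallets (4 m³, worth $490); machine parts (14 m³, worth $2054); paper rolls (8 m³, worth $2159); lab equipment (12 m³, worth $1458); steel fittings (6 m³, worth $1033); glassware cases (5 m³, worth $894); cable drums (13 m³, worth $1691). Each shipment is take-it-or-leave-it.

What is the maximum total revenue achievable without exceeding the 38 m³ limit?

8132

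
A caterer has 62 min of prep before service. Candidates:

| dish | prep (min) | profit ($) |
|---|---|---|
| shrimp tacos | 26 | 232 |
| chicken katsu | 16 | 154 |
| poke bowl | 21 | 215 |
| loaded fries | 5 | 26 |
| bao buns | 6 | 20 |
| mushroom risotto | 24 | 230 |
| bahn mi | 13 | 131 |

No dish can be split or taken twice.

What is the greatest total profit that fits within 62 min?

599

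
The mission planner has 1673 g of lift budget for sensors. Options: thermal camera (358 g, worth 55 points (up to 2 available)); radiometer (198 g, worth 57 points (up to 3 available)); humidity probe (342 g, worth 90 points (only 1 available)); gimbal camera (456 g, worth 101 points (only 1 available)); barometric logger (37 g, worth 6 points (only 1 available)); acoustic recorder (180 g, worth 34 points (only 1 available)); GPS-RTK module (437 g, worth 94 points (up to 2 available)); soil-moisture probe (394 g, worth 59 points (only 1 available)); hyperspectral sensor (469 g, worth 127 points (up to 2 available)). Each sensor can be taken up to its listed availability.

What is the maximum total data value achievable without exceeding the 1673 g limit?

435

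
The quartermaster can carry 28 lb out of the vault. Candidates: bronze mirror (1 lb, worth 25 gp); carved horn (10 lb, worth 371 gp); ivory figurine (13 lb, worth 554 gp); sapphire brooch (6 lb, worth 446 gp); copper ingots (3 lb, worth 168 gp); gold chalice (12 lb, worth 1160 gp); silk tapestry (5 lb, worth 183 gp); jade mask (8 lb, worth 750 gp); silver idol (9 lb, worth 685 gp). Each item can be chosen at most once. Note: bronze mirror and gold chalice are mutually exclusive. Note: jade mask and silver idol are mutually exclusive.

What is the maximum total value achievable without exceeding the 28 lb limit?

2356

Best packing: sapphire brooch + gold chalice + jade mask — 26 lb, 2356 total.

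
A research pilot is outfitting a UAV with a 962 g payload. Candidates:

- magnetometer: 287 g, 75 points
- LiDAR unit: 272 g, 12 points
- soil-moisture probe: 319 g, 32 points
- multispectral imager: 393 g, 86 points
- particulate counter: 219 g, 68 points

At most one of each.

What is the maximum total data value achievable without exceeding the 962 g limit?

229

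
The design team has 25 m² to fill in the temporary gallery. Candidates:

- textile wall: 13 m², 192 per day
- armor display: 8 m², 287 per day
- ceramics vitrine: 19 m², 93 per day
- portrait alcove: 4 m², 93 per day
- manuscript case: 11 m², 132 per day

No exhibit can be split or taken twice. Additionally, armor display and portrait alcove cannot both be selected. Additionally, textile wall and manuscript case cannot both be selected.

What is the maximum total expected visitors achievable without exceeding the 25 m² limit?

479

Best packing: textile wall + armor display — 21 m², 479 total.
No other feasible combination exceeds 479.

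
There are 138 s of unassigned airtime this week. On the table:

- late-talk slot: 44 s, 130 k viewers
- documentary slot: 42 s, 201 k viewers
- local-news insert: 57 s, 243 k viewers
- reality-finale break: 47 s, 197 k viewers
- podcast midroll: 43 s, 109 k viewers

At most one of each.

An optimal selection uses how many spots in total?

Best achievable expected reach is 528.
late-talk slot + documentary slot + reality-finale break hits 528 at 133 s.
Any selection reaching 528 contains exactly 3 spots.

3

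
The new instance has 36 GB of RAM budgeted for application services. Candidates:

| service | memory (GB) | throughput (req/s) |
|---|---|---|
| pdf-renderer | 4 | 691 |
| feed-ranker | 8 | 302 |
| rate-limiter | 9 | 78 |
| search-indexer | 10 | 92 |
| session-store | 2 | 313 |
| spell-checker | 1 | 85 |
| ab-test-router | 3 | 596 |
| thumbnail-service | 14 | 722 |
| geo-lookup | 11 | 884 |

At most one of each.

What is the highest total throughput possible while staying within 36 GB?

The ratio ordering already packs tightly: pdf-renderer + session-store + spell-checker + ab-test-router + thumbnail-service + geo-lookup, 35 GB, 3291.
No other feasible combination exceeds 3291.

3291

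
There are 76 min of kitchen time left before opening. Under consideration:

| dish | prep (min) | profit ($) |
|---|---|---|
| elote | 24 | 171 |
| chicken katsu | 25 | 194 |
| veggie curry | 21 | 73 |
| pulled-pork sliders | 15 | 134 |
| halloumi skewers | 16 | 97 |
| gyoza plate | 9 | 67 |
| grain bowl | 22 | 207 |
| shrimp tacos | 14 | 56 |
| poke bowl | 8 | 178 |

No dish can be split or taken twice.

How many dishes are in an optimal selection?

Best achievable profit is 713.
chicken katsu + pulled-pork sliders + grain bowl + poke bowl hits 713 at 70 min.
Any selection reaching 713 contains exactly 4 dishes.

4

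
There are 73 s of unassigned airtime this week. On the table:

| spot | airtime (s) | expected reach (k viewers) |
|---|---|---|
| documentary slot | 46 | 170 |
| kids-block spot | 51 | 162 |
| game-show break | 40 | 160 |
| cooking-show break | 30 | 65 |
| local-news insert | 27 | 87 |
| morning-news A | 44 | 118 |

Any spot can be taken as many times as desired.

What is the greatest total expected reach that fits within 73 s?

257

Ranking by ratio (expected reach/s): game-show break 4.00, documentary slot 3.70, local-news insert 3.22.
Taking the top-ratio spots first gives game-show break + local-news insert for 247 (67 s).
Dropping game-show break frees 40 s; slotting in documentary slot (46 s) lifts the total to 257 at 73 s.
That's the maximum — no swap from here does better than 257.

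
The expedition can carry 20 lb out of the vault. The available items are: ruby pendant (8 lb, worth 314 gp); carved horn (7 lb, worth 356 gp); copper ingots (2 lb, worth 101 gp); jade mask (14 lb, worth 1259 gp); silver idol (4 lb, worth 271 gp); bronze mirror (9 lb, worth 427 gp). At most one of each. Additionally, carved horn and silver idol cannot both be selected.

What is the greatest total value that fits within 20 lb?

1631

Best packing: copper ingots + jade mask + silver idol — 20 lb, 1631 total.
No other feasible combination exceeds 1631.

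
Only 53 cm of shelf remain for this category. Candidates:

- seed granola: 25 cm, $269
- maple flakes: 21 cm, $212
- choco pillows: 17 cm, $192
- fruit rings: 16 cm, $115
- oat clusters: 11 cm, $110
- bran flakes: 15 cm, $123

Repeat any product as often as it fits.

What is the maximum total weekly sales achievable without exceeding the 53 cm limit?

576

Density check — choco pillows 11.29, seed granola 10.76, maple flakes 10.10, oat clusters 10.00 are the best per cm.
3×choco pillows uses 51 of the 53 cm and totals 576.
Every other selection either busts 53 cm or fails to beat 576.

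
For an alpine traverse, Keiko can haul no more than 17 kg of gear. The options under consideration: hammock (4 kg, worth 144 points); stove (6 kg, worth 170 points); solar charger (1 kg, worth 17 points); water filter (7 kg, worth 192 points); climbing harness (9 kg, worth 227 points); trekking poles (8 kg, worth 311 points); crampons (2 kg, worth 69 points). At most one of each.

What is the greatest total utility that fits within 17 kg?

572

Density check — trekking poles 38.88, hammock 36.00, crampons 34.50 are the best per kg.
Taking the top-ratio items first gives hammock + solar charger + trekking poles + crampons for 541 (15 kg).
The 5 kg tied up in hammock and solar charger is better spent on water filter — total rises to 572 (17 kg).
That's the maximum — no swap from here does better than 572.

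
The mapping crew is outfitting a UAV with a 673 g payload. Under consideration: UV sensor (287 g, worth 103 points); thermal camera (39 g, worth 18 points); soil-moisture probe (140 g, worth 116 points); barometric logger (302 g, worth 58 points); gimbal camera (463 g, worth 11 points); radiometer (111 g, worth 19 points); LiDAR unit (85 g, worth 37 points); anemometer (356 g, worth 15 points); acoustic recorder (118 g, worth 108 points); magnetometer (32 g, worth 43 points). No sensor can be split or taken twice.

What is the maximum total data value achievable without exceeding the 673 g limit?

407

Filling by ratio: thermal camera + soil-moisture probe + radiometer + LiDAR unit + acoustic recorder + magnetometer for 341, with 148 g left unused.
The 150 g tied up in thermal camera and radiometer is better spent on UV sensor — total rises to 407 (662 g).
No other feasible combination exceeds 407.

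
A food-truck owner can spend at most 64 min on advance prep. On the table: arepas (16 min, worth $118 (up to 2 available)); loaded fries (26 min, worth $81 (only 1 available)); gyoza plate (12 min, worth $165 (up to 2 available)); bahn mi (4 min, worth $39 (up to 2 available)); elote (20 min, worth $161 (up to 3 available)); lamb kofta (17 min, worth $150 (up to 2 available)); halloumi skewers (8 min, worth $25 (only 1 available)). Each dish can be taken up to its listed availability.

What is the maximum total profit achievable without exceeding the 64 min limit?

Greedy by ratio would take 2×gyoza plate + 2×bahn mi + lamb kofta + halloumi skewers: 57 min used, total 583.
Dropping bahn mi and halloumi skewers frees 12 min; slotting in lamb kofta (17 min) lifts the total to 669 at 62 min.
The spare 2 min is too small for any remaining dish, and no exchange beats 669.

669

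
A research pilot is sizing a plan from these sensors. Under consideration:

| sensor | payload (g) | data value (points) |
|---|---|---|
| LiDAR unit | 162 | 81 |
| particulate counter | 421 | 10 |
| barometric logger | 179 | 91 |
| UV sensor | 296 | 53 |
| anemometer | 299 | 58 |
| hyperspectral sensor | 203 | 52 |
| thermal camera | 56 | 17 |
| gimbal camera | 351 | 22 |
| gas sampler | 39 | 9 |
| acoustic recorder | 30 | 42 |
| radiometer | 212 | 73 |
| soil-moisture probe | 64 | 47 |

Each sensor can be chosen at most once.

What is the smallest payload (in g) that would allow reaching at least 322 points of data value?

647

Look for the lowest-payload combination reaching 322.
LiDAR unit + barometric logger + acoustic recorder + radiometer + soil-moisture probe reaches 334 using 647 g.
Any bundle with less than 647 g falls short of 322.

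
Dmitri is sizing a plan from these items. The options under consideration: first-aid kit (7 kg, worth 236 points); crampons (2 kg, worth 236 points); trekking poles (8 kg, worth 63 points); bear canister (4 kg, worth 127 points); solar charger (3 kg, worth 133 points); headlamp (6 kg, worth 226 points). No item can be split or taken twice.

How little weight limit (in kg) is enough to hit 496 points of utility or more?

Need the lightest bundle worth ≥ 496.
Taking crampons + bear canister + solar charger gives 496 (≥ 496) for 9 kg.
No combination under 9 kg hits 496.

9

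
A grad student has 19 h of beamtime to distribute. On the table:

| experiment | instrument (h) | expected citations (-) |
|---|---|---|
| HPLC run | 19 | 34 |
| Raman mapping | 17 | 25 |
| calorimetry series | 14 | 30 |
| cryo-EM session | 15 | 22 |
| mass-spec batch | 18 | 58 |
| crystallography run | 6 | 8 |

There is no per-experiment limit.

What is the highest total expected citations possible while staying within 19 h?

58

Best packing: mass-spec batch — 18 h, 58 total.
Nothing else within 19 h beats 58.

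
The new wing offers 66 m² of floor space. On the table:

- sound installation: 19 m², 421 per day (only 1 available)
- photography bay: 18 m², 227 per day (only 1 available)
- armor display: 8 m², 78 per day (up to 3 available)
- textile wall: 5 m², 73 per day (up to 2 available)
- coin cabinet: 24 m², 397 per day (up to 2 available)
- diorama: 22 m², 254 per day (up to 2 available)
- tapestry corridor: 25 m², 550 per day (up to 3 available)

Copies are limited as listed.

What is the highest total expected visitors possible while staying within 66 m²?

Ranking by ratio (expected visitors/m²): sound installation 22.16, tapestry corridor 22.00, coin cabinet 16.54, textile wall 14.60.
Greedy by ratio would take sound installation + armor display + 2×textile wall + tapestry corridor: 62 m² used, total 1195.
Replace sound installation and 2×textile wall with armor display + tapestry corridor: the trade gains 61 net, giving 1256 at 66 m².

1256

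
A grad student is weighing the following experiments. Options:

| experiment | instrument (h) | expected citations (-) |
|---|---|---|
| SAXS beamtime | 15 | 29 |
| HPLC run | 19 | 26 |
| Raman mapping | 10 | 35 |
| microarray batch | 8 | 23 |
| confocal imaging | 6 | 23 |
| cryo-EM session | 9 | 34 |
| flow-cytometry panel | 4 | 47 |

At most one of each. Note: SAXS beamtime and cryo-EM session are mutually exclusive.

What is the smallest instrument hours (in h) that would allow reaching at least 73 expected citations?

Need the lightest bundle worth ≥ 73.
cryo-EM session + flow-cytometry panel reaches 81 using 13 h.
Any bundle with less than 13 h falls short of 73.

13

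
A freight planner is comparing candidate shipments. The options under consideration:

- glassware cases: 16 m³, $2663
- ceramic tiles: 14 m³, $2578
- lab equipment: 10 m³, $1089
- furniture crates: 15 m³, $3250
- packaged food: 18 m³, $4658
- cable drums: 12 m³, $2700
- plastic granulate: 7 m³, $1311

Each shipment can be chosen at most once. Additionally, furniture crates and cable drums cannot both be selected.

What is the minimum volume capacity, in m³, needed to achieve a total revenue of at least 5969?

25

Need the lightest bundle worth ≥ 5969.
Taking packaged food + plastic granulate gives 5969 (≥ 5969) for 25 m³.
No combination under 25 m³ hits 5969.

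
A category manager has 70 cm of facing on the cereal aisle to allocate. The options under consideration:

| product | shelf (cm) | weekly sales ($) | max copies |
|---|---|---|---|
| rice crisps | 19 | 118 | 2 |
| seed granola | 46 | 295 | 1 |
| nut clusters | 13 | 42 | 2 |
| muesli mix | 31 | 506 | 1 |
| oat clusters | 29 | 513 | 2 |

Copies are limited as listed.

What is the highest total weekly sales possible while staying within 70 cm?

Best packing: 2×oat clusters — 58 cm, 1026 total.

1026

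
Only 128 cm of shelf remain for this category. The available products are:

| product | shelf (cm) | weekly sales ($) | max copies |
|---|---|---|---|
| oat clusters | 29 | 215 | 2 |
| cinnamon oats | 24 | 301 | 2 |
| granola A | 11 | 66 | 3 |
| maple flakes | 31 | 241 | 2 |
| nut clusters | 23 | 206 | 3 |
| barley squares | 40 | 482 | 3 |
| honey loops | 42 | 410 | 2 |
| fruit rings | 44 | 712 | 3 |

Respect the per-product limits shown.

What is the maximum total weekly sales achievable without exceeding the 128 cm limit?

Taking the top-ratio products first gives cinnamon oats + granola A + 2×fruit rings for 1791 (123 cm).
Dropping cinnamon oats and granola A frees 35 cm; slotting in barley squares (40 cm) lifts the total to 1906 at 128 cm.
Nothing else within 128 cm beats 1906.

1906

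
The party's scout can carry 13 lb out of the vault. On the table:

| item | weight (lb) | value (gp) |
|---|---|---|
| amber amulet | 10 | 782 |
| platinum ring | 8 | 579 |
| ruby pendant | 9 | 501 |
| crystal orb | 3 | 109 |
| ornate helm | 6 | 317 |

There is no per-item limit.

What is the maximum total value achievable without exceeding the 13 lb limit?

891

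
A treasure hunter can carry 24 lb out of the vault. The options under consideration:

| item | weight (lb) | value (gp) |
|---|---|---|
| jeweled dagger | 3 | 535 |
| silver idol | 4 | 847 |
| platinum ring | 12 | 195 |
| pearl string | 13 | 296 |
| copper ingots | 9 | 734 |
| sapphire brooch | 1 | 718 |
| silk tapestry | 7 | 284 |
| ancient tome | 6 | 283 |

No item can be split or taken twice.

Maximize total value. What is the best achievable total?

3118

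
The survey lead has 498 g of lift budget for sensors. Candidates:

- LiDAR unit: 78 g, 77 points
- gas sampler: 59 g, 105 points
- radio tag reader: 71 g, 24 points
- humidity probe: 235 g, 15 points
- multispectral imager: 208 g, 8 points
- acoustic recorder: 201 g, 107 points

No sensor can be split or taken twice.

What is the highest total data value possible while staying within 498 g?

313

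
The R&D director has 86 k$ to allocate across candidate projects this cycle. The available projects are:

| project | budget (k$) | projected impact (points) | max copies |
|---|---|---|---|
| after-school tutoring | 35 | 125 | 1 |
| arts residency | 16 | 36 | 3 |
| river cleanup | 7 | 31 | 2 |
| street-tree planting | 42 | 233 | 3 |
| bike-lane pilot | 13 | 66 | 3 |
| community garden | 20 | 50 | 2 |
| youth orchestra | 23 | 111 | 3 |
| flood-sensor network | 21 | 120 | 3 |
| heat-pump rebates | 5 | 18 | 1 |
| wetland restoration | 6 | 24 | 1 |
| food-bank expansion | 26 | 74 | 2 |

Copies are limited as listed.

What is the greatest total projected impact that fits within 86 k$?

473

The ratio heuristic lands on river cleanup + bike-lane pilot + 3×flood-sensor network (457) but leaves 3 k$ idle.
Dropping river cleanup and bike-lane pilot and flood-sensor network frees 41 k$; slotting in street-tree planting (42 k$) lifts the total to 473 at 84 k$.
Every other selection either busts 86 k$ or exceeds an availability limit or fails to beat 473.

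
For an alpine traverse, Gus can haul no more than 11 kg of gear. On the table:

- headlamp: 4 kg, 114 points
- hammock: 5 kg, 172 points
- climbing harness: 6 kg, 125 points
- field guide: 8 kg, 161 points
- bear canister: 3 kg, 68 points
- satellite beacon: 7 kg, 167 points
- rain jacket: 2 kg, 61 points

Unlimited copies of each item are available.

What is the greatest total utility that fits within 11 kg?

Filling by ratio: 2×hammock for 344, with 1 kg left unused.
Dropping hammock frees 5 kg; slotting in 3×rain jacket (6 kg) lifts the total to 355 at 11 kg.
That's the maximum — no swap from here does better than 355.

355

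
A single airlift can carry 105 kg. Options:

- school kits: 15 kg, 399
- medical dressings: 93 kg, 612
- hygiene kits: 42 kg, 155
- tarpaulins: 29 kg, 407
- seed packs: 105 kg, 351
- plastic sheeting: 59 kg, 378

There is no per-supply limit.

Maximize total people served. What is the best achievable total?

The ratio ordering already packs tightly: 7×school kits, 105 kg, 2793.
That's the maximum — no swap from here does better than 2793.

2793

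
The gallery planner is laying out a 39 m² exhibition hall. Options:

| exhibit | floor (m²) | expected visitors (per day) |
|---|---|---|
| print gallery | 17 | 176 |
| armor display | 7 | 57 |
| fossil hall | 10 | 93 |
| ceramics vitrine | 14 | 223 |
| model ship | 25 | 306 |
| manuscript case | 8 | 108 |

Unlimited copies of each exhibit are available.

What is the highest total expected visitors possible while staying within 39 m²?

Density check — ceramics vitrine 15.93, manuscript case 13.50, model ship 12.24 are the best per m².
Taking 2×ceramics vitrine + manuscript case: 36 m² used, 554 in expected visitors.
Every other selection either busts 39 m² or fails to beat 554.

554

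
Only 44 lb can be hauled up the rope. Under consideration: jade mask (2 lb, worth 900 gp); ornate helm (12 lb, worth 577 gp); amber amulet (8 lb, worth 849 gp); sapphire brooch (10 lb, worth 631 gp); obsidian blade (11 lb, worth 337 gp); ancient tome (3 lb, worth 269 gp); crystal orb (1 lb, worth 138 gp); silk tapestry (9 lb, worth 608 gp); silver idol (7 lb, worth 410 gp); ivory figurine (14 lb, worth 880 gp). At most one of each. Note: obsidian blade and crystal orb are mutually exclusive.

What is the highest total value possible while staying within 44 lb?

4054

Greedy by ratio would take jade mask + amber amulet + sapphire brooch + ancient tome + crystal orb + silk tapestry + silver idol: 40 lb used, total 3805.
Dropping sapphire brooch frees 10 lb; slotting in ivory figurine (14 lb) lifts the total to 4054 at 44 lb.
That's the maximum — no feasible swap from here does better than 4054.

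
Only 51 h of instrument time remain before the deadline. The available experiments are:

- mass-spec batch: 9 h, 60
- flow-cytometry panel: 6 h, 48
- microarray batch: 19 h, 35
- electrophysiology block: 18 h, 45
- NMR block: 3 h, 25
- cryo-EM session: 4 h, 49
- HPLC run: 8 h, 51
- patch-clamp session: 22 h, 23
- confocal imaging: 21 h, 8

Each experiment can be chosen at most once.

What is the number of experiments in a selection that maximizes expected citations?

The maximum expected citations within 51 h is 278.
For example mass-spec batch + flow-cytometry panel + electrophysiology block + NMR block + cryo-EM session + HPLC run achieves it, using 48 h.
All optima have 6 experiments.

6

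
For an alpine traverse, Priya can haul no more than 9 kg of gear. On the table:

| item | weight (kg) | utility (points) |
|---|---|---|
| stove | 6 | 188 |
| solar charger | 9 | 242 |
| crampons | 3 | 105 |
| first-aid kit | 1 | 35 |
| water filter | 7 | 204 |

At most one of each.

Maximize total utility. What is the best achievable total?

293

Greedy by ratio would take crampons + first-aid kit: 4 kg used, total 140.
The 1 kg tied up in first-aid kit is better spent on stove — total rises to 293 (9 kg).
Runner-up solar charger tops out at 242.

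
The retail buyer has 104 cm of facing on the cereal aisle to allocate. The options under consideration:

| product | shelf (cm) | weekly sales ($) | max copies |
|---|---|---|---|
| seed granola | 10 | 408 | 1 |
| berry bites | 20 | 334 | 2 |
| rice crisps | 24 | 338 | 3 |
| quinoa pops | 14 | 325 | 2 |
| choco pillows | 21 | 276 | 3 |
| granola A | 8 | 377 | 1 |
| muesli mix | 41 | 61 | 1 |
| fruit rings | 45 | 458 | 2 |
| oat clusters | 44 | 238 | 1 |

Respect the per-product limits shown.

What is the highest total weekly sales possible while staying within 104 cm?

Greedy by ratio would take seed granola + 2×berry bites + 2×quinoa pops + granola A: 86 cm used, total 2103.
The 54 cm tied up in 2×berry bites and quinoa pops is better spent on 3×rice crisps — total rises to 2124 (104 cm).
That's the maximum — no swap from here does better than 2124.

2124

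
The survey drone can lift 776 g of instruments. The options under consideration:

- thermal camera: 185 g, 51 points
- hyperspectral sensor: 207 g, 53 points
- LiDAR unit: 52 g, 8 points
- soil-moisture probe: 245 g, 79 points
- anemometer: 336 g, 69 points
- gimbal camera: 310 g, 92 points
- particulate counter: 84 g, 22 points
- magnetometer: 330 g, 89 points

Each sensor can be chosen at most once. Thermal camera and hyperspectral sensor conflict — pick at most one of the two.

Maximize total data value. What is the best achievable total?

224

Ranking by ratio (data value/g): soil-moisture probe 0.32, gimbal camera 0.30, thermal camera 0.28.
Filling by ratio: thermal camera + soil-moisture probe + gimbal camera for 222, with 36 g left unused.
The 185 g tied up in thermal camera is better spent on hyperspectral sensor — total rises to 224 (762 g).
Nothing else feasible within 776 g beats 224.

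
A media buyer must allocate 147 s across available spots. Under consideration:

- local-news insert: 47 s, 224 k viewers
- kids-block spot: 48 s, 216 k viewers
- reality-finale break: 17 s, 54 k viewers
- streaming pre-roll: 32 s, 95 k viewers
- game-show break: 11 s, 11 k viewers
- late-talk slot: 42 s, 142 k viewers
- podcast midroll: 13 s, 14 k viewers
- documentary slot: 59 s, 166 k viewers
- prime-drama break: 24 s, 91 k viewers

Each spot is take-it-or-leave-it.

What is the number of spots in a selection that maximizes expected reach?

5

The maximum expected reach within 147 s is 596.
One optimal bundle: local-news insert + kids-block spot + reality-finale break + game-show break + prime-drama break (147 s).
All optima have 5 spots.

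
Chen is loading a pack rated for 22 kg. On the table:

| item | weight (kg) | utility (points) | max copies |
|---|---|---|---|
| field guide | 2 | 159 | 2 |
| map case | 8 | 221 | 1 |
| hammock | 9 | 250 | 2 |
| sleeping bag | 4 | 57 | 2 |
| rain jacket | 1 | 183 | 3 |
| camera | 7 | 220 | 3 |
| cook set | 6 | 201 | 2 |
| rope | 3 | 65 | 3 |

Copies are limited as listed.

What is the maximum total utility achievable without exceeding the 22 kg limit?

The ratio ordering already packs tightly: 2×field guide + 3×rain jacket + 2×cook set + rope, 22 kg, 1334.
That's the maximum — no swap from here does better than 1334.

1334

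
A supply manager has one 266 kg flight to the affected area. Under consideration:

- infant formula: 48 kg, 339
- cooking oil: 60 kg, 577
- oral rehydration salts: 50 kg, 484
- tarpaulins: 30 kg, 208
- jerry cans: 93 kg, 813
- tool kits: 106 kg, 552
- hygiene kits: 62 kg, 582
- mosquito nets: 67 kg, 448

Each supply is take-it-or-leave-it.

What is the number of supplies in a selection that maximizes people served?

Optimal total is 2456.
cooking oil + oral rehydration salts + jerry cans + hygiene kits hits 2456 at 265 kg.
Any selection reaching 2456 contains exactly 4 supplies.

4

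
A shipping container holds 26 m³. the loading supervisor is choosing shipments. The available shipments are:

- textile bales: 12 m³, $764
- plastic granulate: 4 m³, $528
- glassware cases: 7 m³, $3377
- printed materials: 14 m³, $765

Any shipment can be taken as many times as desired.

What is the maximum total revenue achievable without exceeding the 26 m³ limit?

10659

Taking plastic granulate + 3×glassware cases: 25 m³ used, 10659 in revenue.
That's the maximum — no swap from here does better than 10659.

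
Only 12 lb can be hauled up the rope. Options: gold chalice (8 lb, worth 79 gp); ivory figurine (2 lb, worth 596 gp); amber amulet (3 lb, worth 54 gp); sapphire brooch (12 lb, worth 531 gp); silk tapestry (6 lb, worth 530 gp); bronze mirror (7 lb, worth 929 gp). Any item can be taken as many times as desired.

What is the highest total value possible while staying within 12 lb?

Density check — ivory figurine 298.00, bronze mirror 132.71, silk tapestry 88.33, sapphire brooch 44.25 are the best per lb.
The ratio ordering already packs tightly: 6×ivory figurine, 12 lb, 3576.
That's the maximum — no swap from here does better than 3576.

3576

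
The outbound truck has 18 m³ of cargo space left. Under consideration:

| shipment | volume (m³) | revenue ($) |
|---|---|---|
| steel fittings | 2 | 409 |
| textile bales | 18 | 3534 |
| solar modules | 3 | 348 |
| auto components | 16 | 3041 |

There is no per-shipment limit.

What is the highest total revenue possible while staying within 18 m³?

Best packing: 9×steel fittings — 18 m³, 3681 total.
Nothing else within 18 m³ beats 3681.

3681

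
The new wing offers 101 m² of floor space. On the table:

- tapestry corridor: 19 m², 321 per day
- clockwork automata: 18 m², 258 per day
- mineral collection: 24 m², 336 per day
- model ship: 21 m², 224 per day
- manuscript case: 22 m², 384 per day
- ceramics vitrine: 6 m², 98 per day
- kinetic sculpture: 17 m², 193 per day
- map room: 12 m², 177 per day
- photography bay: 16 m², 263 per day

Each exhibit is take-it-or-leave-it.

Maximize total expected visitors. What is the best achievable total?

The ratio heuristic lands on tapestry corridor + clockwork automata + manuscript case + ceramics vitrine + map room + photography bay (1501) but leaves 8 m² idle.
The 18 m² tied up in clockwork automata is better spent on mineral collection — total rises to 1579 (99 m²).
Every other selection either busts 101 m² or fails to beat 1579.

1579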